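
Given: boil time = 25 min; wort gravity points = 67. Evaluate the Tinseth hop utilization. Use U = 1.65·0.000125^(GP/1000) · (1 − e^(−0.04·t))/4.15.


bigness = 1.65·0.000125^(67/1000) = 0.9036
boil_factor = (1 − e^(−0.04·25))/4.15 = 0.1523
U = 0.9036 · 0.1523

0.1376


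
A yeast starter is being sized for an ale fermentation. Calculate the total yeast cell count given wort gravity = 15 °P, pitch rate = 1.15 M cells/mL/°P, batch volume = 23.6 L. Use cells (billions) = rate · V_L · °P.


cells = 1.15 · 23.6 · 15

407.1000 billion cells


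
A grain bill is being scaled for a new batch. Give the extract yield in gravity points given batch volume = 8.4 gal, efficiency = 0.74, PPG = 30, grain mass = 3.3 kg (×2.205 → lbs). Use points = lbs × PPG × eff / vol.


lbs = 3.3 × 2.205 = 7.2765
points = 7.2765 × 30 × 0.74 / 8.4

19.2307 points


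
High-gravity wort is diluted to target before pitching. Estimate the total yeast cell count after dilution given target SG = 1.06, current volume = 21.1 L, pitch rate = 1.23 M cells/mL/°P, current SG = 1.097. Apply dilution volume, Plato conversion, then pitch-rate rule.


V_w = V·((SG_c−1)/(SG_t−1)−1);  °P = 259 − 259/SG_t;  cells = rate·(V+V_w)·°P
V_w = 21.1·((1.097−1)/(1.06−1)−1) = 13.0117
V_final = 21.1 + 13.0117 = 34.1117
°P = 259 − 259/1.06 = 14.6604
cells = 1.23·34.1117·14.6604

615.1106 billion cells


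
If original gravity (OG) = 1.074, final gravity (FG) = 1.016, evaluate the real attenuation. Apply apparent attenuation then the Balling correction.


AA = (OG−FG)/(OG−1)·100;  RA = AA·0.8192
AA = (1.074 − 1.016)/(1.074 − 1)·100 = 78.3784
RA = 78.3784·0.8192

64.2076 %


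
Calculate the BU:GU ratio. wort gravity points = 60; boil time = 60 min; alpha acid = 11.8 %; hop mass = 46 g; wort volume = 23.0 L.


U = 1.65·0.000125^(GP/1000)·(1−e^(−0.04t))/4.15;  IBU = (α/100)·m·U·1000/V;  BU:GU = IBU/GP
U = 1.65·0.000125^(60/1000)·(1−e^(−0.04·60))/4.15 = 0.2108
IBU = (11.8/100)·46·0.2108·1000/23.0 = 49.7578
BU:GU = 49.7578/60

0.8293


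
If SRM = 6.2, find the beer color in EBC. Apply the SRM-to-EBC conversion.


EBC = SRM · 1.97
EBC = 6.2 · 1.97

12.2140 EBC


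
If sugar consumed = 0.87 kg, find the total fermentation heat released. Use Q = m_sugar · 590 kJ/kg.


Q = 0.87 · 590

513.3000 kJ


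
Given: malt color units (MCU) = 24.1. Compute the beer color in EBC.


SRM = 1.4922·MCU^0.6859;  EBC = SRM·1.97
SRM = 1.4922·24.1^0.6859 = 13.2359
EBC = 13.2359·1.97

26.0747 EBC


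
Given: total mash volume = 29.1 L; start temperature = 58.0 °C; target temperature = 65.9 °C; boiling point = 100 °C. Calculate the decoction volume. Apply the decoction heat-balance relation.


V_dec = V_total·(T_target − T_start)/(T_boil − T_start)
V_dec = 29.1·(65.9 − 58.0)/(100 − 58.0)

5.4736 L


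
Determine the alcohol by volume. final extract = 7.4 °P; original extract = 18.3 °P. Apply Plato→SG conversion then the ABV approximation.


SG = 259/(259 − P);  ABV = (OG − FG)·131.25
OG = 259/(259 − 18.3) = 1.0760
FG = 259/(259 − 7.4) = 1.0294
ABV = (1.0760 − 1.0294)·131.25

6.1184 % ABV


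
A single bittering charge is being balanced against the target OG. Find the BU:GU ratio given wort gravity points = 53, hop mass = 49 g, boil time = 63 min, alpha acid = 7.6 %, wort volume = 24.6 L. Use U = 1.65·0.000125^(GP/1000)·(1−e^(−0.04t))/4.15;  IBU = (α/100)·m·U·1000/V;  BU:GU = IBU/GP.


U = 1.65·0.000125^(53/1000)·(1−e^(−0.04·63))/4.15 = 0.2271
IBU = (7.6/100)·49·0.2271·1000/24.6 = 34.3730
BU:GU = 34.3730/53

0.6485


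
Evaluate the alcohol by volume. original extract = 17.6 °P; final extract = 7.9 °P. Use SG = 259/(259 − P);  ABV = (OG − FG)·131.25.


OG = 259/(259 − 17.6) = 1.0729
FG = 259/(259 − 7.9) = 1.0315
ABV = (1.0729 − 1.0315)·131.25

5.4398 % ABV


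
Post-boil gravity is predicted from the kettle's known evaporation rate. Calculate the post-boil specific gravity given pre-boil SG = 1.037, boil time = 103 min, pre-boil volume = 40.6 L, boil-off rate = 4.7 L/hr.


V_post = V_pre − rate·(t/60);  SG_post = 1 + (SG_pre−1)·V_pre/V_post
V_post = 40.6 − 4.7·(103/60) = 32.5317
SG_post = 1 + (1.037 − 1)·40.6/32.5317

1.0462


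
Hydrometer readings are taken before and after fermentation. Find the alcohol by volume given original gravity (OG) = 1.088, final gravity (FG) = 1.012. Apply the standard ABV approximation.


ABV = (OG − FG) · 131.25
ABV = (1.088 − 1.012) · 131.25

9.9750 % ABV


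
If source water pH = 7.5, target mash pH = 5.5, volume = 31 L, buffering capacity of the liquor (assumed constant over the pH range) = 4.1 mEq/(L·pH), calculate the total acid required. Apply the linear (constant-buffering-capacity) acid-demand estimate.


acid = buffering capacity · (pH_source − pH_target) · V
acid = 4.1 · (7.5 − 5.5) · 31

254.2000 mEq


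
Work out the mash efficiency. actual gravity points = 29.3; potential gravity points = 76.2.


efficiency = actual / potential × 100
efficiency = 29.3 / 76.2 × 100

38.4514 %


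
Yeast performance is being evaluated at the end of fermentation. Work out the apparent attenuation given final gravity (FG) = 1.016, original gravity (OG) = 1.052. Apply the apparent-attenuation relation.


AA = (OG − FG)/(OG − 1) · 100
AA = (1.052 − 1.016)/(1.052 − 1) · 100

69.2308 %


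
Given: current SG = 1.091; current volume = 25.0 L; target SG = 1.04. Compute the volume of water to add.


V_water = V·((SG_curr − 1)/(SG_target − 1) − 1)
V_water = 25.0·((1.091 − 1)/(1.04 − 1) − 1)

31.8750 L


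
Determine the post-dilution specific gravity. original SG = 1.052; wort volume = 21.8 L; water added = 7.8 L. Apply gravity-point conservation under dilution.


SG_new = 1 + (SG_old − 1)·V_old/(V_old + V_water)
pts = (1.052 − 1)·1000·21.8/(21.8 + 7.8) = 38.2973
SG_new = 1 + 38.2973/1000

1.0383


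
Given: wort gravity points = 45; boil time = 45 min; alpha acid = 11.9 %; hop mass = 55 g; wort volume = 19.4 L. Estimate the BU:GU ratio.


U = 1.65·0.000125^(GP/1000)·(1−e^(−0.04t))/4.15;  IBU = (α/100)·m·U·1000/V;  BU:GU = IBU/GP
U = 1.65·0.000125^(45/1000)·(1−e^(−0.04·45))/4.15 = 0.2215
IBU = (11.9/100)·55·0.2215·1000/19.4 = 74.7198
BU:GU = 74.7198/45

1.6604


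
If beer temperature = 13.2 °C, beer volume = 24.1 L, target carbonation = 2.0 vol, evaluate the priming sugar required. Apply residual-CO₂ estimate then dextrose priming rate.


residual = 14.695·(0.01821 + 0.09011·e^(−0.04·T));  sugar = (target − residual)·4.0·V
residual = 14.695·(0.01821 + 0.09011·e^(−0.04·13.2)) = 1.0486
sugar = (2.0 − 1.0486)·4.0·24.1

91.7181 g


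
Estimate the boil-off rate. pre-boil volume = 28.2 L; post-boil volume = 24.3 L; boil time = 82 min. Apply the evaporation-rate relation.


rate = (V_pre − V_post) / (t_min/60)
rate = (28.2 − 24.3) / (82/60)

2.8537 L/hr


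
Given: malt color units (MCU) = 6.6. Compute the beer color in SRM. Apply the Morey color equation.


SRM = 1.4922 · MCU^0.6859
SRM = 1.4922 · 6.6^0.6859

5.4444 SRM


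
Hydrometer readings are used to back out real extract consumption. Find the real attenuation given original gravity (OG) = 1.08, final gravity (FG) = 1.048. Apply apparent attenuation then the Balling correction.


AA = (OG−FG)/(OG−1)·100;  RA = AA·0.8192
AA = (1.08 − 1.048)/(1.08 − 1)·100 = 40.0000
RA = 40.0000·0.8192

32.7680 %


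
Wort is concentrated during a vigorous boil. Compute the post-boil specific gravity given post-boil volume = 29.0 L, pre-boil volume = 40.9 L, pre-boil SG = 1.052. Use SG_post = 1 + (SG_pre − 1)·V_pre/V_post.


pts_pre = (1.052 − 1)·1000 = 52.0000
pts_post = 52.0000·40.9/29.0 = 73.3379
SG_post = 1 + 73.3379/1000

1.0733


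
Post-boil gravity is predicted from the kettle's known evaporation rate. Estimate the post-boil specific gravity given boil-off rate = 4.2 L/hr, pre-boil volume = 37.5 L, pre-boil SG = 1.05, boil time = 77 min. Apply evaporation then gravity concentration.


V_post = V_pre − rate·(t/60);  SG_post = 1 + (SG_pre−1)·V_pre/V_post
V_post = 37.5 − 4.2·(77/60) = 32.1100
SG_post = 1 + (1.05 − 1)·37.5/32.1100

1.0584


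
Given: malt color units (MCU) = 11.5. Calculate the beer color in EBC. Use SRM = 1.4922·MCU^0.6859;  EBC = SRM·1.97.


SRM = 1.4922·11.5^0.6859 = 7.9682
EBC = 7.9682·1.97

15.6973 EBC


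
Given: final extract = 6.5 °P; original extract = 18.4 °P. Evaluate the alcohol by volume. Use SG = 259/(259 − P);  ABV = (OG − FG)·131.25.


OG = 259/(259 − 18.4) = 1.0765
FG = 259/(259 − 6.5) = 1.0257
ABV = (1.0765 − 1.0257)·131.25

6.6587 % ABV


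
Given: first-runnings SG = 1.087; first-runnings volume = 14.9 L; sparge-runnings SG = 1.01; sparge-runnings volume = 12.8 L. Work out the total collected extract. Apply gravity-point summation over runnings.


total = Σ (SG_i − 1)·1000·V_i
first = (1.087 − 1)·1000·14.9 = 1296.3000
sparge = (1.01 − 1)·1000·12.8 = 128.0000
total = 1296.3000 + 128.0000

1424.3000 gravity·L


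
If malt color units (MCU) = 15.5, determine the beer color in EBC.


SRM = 1.4922·MCU^0.6859;  EBC = SRM·1.97
SRM = 1.4922·15.5^0.6859 = 9.7786
EBC = 9.7786·1.97

19.2638 EBC


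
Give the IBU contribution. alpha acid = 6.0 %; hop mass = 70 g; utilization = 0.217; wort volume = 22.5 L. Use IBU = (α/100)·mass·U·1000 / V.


IBU = (6.0/100)·70·0.217·1000 / 22.5

40.5067 IBU


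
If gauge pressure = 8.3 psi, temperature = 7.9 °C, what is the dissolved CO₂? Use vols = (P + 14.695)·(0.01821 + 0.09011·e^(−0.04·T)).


vols = (8.3 + 14.695)·(0.01821 + 0.09011·e^(−0.04·7.9))

1.9294 volumes


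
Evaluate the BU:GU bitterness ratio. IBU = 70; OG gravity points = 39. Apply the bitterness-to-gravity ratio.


BU:GU = IBU / OG_points
BU:GU = 70 / 39

1.7949


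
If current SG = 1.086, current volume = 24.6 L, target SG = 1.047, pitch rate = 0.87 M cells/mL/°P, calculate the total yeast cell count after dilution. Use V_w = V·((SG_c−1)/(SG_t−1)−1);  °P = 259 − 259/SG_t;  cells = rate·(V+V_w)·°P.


V_w = 24.6·((1.086−1)/(1.047−1)−1) = 20.4128
V_final = 24.6 + 20.4128 = 45.0128
°P = 259 − 259/1.047 = 11.6266
cells = 0.87·45.0128·11.6266

455.3086 billion cells


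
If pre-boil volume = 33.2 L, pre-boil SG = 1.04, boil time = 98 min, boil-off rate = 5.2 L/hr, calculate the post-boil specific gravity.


V_post = V_pre − rate·(t/60);  SG_post = 1 + (SG_pre−1)·V_pre/V_post
V_post = 33.2 − 5.2·(98/60) = 24.7067
SG_post = 1 + (1.04 − 1)·33.2/24.7067

1.0538


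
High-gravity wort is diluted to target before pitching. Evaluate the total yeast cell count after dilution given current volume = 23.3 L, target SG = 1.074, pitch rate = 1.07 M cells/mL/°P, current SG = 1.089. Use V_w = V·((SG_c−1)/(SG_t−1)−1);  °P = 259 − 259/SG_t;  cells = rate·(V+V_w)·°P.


V_w = 23.3·((1.089−1)/(1.074−1)−1) = 4.7230
V_final = 23.3 + 4.7230 = 28.0230
°P = 259 − 259/1.074 = 17.8454
cells = 1.07·28.0230·17.8454

535.0880 billion cells


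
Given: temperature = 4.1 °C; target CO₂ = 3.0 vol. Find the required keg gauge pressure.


psi = vols/(0.01821 + 0.09011·e^(−0.04·T)) − 14.695
psi = 3.0/(0.01821 + 0.09011·e^(−0.04·4.1)) − 14.695

16.9873 psi


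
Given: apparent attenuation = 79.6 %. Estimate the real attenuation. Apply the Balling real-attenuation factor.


RA = AA · 0.8192
RA = 79.6 · 0.8192

65.2083 %


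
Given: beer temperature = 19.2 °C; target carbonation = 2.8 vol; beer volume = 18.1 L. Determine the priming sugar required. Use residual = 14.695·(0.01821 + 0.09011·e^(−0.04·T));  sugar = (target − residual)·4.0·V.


residual = 14.695·(0.01821 + 0.09011·e^(−0.04·19.2)) = 0.8819
sugar = (2.8 − 0.8819)·4.0·18.1

138.8683 g


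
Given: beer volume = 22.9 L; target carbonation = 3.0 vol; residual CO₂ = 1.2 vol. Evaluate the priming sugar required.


sugar = (target − residual)·4.0·V
sugar = (3.0 − 1.2)·4.0·22.9

164.8800 g


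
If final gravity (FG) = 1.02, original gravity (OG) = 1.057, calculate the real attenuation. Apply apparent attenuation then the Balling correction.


AA = (OG−FG)/(OG−1)·100;  RA = AA·0.8192
AA = (1.057 − 1.02)/(1.057 − 1)·100 = 64.9123
RA = 64.9123·0.8192

53.1761 %


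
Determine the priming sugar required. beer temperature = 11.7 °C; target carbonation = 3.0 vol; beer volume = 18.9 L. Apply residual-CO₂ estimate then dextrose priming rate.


residual = 14.695·(0.01821 + 0.09011·e^(−0.04·T));  sugar = (target − residual)·4.0·V
residual = 14.695·(0.01821 + 0.09011·e^(−0.04·11.7)) = 1.0969
sugar = (3.0 − 1.0969)·4.0·18.9

143.8774 g


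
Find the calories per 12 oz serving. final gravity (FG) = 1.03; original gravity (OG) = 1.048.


ABW = (OG−FG)·131.25·0.79/FG;  °P = 259 − 259/SG (for OG→OE and FG→AE);  RE = 0.1808·OE + 0.8192·AE;  Cal = (6.9·ABW + 4·(RE−0.1))·FG·3.55
ABW = (1.048 − 1.03)·131.25·0.79/1.03 = 1.8120
OE = 259 − 259/1.048 = 11.8626 °P
AE = 259 − 259/1.03 = 7.5437 °P
RE = 0.1808·11.8626 + 0.8192·7.5437 = 8.3245 °P
Cal = (6.9·1.8120 + 4·(8.3245−0.1))·1.03·3.55

166.0091 kcal


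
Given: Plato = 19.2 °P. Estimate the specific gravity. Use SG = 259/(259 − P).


SG = 259/(259 − 19.2)

1.0801


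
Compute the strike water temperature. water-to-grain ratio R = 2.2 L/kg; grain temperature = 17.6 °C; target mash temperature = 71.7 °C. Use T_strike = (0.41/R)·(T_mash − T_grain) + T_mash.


T_strike = (0.41/2.2)·(71.7 − 17.6) + 71.7

81.7823 °C


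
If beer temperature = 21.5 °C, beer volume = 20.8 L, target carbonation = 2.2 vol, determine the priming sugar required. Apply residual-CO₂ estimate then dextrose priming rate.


residual = 14.695·(0.01821 + 0.09011·e^(−0.04·T));  sugar = (target − residual)·4.0·V
residual = 14.695·(0.01821 + 0.09011·e^(−0.04·21.5)) = 0.8279
sugar = (2.2 − 0.8279)·4.0·20.8

114.1560 g


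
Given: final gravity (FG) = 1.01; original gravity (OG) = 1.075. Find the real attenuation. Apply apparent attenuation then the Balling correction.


AA = (OG−FG)/(OG−1)·100;  RA = AA·0.8192
AA = (1.075 − 1.01)/(1.075 − 1)·100 = 86.6667
RA = 86.6667·0.8192

70.9973 %


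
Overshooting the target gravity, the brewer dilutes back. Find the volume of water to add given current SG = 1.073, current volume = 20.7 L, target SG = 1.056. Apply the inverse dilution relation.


V_water = V·((SG_curr − 1)/(SG_target − 1) − 1)
V_water = 20.7·((1.073 − 1)/(1.056 − 1) − 1)

6.2839 L


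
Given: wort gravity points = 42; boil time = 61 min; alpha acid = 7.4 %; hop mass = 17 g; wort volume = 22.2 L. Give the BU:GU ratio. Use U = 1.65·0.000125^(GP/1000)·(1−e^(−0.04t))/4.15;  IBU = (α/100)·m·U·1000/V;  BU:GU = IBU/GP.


U = 1.65·0.000125^(42/1000)·(1−e^(−0.04·61))/4.15 = 0.2488
IBU = (7.4/100)·17·0.2488·1000/22.2 = 14.1003
BU:GU = 14.1003/42

0.3357


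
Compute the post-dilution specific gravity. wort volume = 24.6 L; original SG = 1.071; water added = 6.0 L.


SG_new = 1 + (SG_old − 1)·V_old/(V_old + V_water)
pts = (1.071 − 1)·1000·24.6/(24.6 + 6.0) = 57.0784
SG_new = 1 + 57.0784/1000

1.0571


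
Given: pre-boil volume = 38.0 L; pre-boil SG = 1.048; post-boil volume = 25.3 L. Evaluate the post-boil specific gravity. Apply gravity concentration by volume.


SG_post = 1 + (SG_pre − 1)·V_pre/V_post
pts_pre = (1.048 − 1)·1000 = 48.0000
pts_post = 48.0000·38.0/25.3 = 72.0949
SG_post = 1 + 72.0949/1000

1.0721


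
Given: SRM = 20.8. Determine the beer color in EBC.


EBC = SRM · 1.97
EBC = 20.8 · 1.97

40.9760 EBC


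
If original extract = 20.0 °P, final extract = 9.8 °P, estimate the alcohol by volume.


SG = 259/(259 − P);  ABV = (OG − FG)·131.25
OG = 259/(259 − 20.0) = 1.0837
FG = 259/(259 − 9.8) = 1.0393
ABV = (1.0837 − 1.0393)·131.25

5.8217 % ABV


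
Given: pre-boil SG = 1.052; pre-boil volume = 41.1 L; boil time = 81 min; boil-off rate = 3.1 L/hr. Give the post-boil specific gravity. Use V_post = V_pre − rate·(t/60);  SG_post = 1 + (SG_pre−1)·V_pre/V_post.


V_post = 41.1 − 3.1·(81/60) = 36.9150
SG_post = 1 + (1.052 − 1)·41.1/36.9150

1.0579


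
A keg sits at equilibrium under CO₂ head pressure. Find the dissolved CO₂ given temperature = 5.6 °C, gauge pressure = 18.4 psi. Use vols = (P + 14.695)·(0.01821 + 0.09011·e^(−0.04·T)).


vols = (18.4 + 14.695)·(0.01821 + 0.09011·e^(−0.04·5.6))

2.9864 volumes


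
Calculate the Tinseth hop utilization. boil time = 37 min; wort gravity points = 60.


U = 1.65·0.000125^(GP/1000) · (1 − e^(−0.04·t))/4.15
bigness = 1.65·0.000125^(60/1000) = 0.9623
boil_factor = (1 − e^(−0.04·37))/4.15 = 0.1861
U = 0.9623 · 0.1861

0.1791


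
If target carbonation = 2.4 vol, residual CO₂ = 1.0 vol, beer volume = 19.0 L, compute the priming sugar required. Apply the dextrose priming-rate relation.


sugar = (target − residual)·4.0·V
sugar = (2.4 − 1.0)·4.0·19.0

106.4000 g


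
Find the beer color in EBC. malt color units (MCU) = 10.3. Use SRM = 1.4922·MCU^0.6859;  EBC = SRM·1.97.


SRM = 1.4922·10.3^0.6859 = 7.3881
EBC = 7.3881·1.97

14.5545 EBC


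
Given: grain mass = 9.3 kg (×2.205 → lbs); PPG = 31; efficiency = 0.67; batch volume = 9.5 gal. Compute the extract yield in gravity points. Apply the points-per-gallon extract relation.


points = lbs × PPG × eff / vol
lbs = 9.3 × 2.205 = 20.5065
points = 20.5065 × 31 × 0.67 / 9.5

44.8337 points


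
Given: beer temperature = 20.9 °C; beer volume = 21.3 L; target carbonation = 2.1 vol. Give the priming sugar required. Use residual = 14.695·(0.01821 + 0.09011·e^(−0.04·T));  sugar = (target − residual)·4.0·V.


residual = 14.695·(0.01821 + 0.09011·e^(−0.04·20.9)) = 0.8415
sugar = (2.1 − 0.8415)·4.0·21.3

107.2205 g


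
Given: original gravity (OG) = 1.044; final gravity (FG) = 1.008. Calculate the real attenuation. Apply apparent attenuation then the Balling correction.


AA = (OG−FG)/(OG−1)·100;  RA = AA·0.8192
AA = (1.044 − 1.008)/(1.044 − 1)·100 = 81.8182
RA = 81.8182·0.8192

67.0255 %


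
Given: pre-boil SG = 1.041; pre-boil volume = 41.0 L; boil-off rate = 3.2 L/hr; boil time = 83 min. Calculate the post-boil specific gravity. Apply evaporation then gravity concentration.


V_post = V_pre − rate·(t/60);  SG_post = 1 + (SG_pre−1)·V_pre/V_post
V_post = 41.0 − 3.2·(83/60) = 36.5733
SG_post = 1 + (1.041 − 1)·41.0/36.5733

1.0460


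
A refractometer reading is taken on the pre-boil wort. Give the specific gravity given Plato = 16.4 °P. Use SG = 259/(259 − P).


SG = 259/(259 − 16.4)

1.0676


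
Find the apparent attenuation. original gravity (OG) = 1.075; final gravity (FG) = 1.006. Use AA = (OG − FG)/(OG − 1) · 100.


AA = (1.075 − 1.006)/(1.075 − 1) · 100

92.0000 %


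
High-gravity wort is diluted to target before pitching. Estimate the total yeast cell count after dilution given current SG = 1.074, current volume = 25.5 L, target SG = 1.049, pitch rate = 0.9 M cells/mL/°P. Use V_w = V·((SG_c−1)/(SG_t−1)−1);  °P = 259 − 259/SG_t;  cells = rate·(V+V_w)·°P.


V_w = 25.5·((1.074−1)/(1.049−1)−1) = 13.0102
V_final = 25.5 + 13.0102 = 38.5102
°P = 259 − 259/1.049 = 12.0982
cells = 0.9·38.5102·12.0982

419.3133 billion cells


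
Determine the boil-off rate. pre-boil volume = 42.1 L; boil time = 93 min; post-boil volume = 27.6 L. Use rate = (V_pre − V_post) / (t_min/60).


rate = (42.1 − 27.6) / (93/60)

9.3548 L/hr


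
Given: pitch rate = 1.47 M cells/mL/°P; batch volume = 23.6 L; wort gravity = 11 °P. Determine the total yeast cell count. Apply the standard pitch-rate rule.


cells (billions) = rate · V_L · °P
cells = 1.47 · 23.6 · 11

381.6120 billion cells


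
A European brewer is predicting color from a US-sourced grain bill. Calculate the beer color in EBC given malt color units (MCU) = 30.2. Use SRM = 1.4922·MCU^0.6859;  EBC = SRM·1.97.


SRM = 1.4922·30.2^0.6859 = 15.4513
EBC = 15.4513·1.97

30.4390 EBC


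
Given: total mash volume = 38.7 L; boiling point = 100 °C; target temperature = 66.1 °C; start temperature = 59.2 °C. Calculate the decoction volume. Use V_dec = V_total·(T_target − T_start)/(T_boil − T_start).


V_dec = 38.7·(66.1 − 59.2)/(100 − 59.2)

6.5449 L


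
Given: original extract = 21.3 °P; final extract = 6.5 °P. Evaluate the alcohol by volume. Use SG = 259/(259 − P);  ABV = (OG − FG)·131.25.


OG = 259/(259 − 21.3) = 1.0896
FG = 259/(259 − 6.5) = 1.0257
ABV = (1.0896 − 1.0257)·131.25

8.3824 % ABV


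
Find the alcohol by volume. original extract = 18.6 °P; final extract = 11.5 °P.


SG = 259/(259 − P);  ABV = (OG − FG)·131.25
OG = 259/(259 − 18.6) = 1.0774
FG = 259/(259 − 11.5) = 1.0465
ABV = (1.0774 − 1.0465)·131.25

4.0565 % ABV


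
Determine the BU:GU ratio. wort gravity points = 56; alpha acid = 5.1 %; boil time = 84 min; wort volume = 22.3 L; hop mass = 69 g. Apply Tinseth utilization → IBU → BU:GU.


U = 1.65·0.000125^(GP/1000)·(1−e^(−0.04t))/4.15;  IBU = (α/100)·m·U·1000/V;  BU:GU = IBU/GP
U = 1.65·0.000125^(56/1000)·(1−e^(−0.04·84))/4.15 = 0.2320
IBU = (5.1/100)·69·0.2320·1000/22.3 = 36.6120
BU:GU = 36.6120/56

0.6538


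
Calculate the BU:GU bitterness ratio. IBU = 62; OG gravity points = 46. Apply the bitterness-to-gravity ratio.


BU:GU = IBU / OG_points
BU:GU = 62 / 46

1.3478


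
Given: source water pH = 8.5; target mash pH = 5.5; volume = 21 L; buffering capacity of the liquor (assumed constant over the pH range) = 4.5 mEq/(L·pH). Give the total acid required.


acid = buffering capacity · (pH_source − pH_target) · V
acid = 4.5 · (8.5 − 5.5) · 21

283.5000 mEq


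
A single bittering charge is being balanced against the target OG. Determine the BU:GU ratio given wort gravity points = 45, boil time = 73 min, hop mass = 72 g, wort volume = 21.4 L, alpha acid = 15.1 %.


U = 1.65·0.000125^(GP/1000)·(1−e^(−0.04t))/4.15;  IBU = (α/100)·m·U·1000/V;  BU:GU = IBU/GP
U = 1.65·0.000125^(45/1000)·(1−e^(−0.04·73))/4.15 = 0.2510
IBU = (15.1/100)·72·0.2510·1000/21.4 = 127.5305
BU:GU = 127.5305/45

2.8340


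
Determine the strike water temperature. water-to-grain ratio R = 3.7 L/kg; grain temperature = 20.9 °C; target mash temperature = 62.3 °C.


T_strike = (0.41/R)·(T_mash − T_grain) + T_mash
T_strike = (0.41/3.7)·(62.3 − 20.9) + 62.3

66.8876 °C


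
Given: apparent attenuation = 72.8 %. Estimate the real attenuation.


RA = AA · 0.8192
RA = 72.8 · 0.8192

59.6378 %


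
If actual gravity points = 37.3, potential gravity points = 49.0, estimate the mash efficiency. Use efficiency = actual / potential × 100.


efficiency = 37.3 / 49.0 × 100

76.1224 %


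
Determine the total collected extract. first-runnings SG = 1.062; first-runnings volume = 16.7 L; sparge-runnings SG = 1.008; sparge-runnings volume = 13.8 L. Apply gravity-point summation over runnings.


total = Σ (SG_i − 1)·1000·V_i
first = (1.062 − 1)·1000·16.7 = 1035.4000
sparge = (1.008 − 1)·1000·13.8 = 110.4000
total = 1035.4000 + 110.4000

1145.8000 gravity·L


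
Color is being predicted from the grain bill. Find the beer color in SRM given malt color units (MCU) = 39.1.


SRM = 1.4922 · MCU^0.6859
SRM = 1.4922 · 39.1^0.6859

18.4460 SRM


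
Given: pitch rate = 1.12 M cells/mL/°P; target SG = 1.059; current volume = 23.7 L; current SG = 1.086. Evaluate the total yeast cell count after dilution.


V_w = V·((SG_c−1)/(SG_t−1)−1);  °P = 259 − 259/SG_t;  cells = rate·(V+V_w)·°P
V_w = 23.7·((1.086−1)/(1.059−1)−1) = 10.8458
V_final = 23.7 + 10.8458 = 34.5458
°P = 259 − 259/1.059 = 14.4297
cells = 1.12·34.5458·14.4297

558.3013 billion cells


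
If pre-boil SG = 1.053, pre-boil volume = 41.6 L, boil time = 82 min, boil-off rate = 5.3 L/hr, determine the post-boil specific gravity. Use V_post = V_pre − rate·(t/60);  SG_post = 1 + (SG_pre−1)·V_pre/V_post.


V_post = 41.6 − 5.3·(82/60) = 34.3567
SG_post = 1 + (1.053 − 1)·41.6/34.3567

1.0642


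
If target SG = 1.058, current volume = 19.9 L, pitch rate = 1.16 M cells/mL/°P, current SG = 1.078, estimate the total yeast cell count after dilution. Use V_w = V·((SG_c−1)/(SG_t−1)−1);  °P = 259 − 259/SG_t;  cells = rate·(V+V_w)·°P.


V_w = 19.9·((1.078−1)/(1.058−1)−1) = 6.8621
V_final = 19.9 + 6.8621 = 26.7621
°P = 259 − 259/1.058 = 14.1985
cells = 1.16·26.7621·14.1985

440.7779 billion cells


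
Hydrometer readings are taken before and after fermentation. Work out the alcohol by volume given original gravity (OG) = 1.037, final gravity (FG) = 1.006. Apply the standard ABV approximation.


ABV = (OG − FG) · 131.25
ABV = (1.037 − 1.006) · 131.25

4.0687 % ABV


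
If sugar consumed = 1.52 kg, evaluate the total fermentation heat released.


Q = m_sugar · 590 kJ/kg
Q = 1.52 · 590

896.8000 kJ


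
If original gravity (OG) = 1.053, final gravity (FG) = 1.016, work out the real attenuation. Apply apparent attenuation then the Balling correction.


AA = (OG−FG)/(OG−1)·100;  RA = AA·0.8192
AA = (1.053 − 1.016)/(1.053 − 1)·100 = 69.8113
RA = 69.8113·0.8192

57.1894 %


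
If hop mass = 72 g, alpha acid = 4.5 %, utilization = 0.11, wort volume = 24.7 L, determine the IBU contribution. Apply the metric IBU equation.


IBU = (α/100)·mass·U·1000 / V
IBU = (4.5/100)·72·0.11·1000 / 24.7

14.4291 IBU


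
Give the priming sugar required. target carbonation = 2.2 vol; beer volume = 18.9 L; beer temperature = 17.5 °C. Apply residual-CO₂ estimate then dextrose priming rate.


residual = 14.695·(0.01821 + 0.09011·e^(−0.04·T));  sugar = (target − residual)·4.0·V
residual = 14.695·(0.01821 + 0.09011·e^(−0.04·17.5)) = 0.9252
sugar = (2.2 − 0.9252)·4.0·18.9

96.3781 g


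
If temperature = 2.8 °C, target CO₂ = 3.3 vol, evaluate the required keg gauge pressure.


psi = vols/(0.01821 + 0.09011·e^(−0.04·T)) − 14.695
psi = 3.3/(0.01821 + 0.09011·e^(−0.04·2.8)) − 14.695

18.7152 psi


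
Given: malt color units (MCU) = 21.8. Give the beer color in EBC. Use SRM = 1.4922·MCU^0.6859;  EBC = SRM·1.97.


SRM = 1.4922·21.8^0.6859 = 12.3559
EBC = 12.3559·1.97

24.3411 EBC


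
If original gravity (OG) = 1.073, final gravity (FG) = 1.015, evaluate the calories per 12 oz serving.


ABW = (OG−FG)·131.25·0.79/FG;  °P = 259 − 259/SG (for OG→OE and FG→AE);  RE = 0.1808·OE + 0.8192·AE;  Cal = (6.9·ABW + 4·(RE−0.1))·FG·3.55
ABW = (1.073 − 1.015)·131.25·0.79/1.015 = 5.9250
OE = 259 − 259/1.073 = 17.6207 °P
AE = 259 − 259/1.015 = 3.8276 °P
RE = 0.1808·17.6207 + 0.8192·3.8276 = 6.3214 °P
Cal = (6.9·5.9250 + 4·(6.3214−0.1))·1.015·3.55

236.9786 kcal


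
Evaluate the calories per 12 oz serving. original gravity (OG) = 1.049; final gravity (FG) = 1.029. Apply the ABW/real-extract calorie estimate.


ABW = (OG−FG)·131.25·0.79/FG;  °P = 259 − 259/SG (for OG→OE and FG→AE);  RE = 0.1808·OE + 0.8192·AE;  Cal = (6.9·ABW + 4·(RE−0.1))·FG·3.55
ABW = (1.049 − 1.029)·131.25·0.79/1.029 = 2.0153
OE = 259 − 259/1.049 = 12.0982 °P
AE = 259 − 259/1.029 = 7.2993 °P
RE = 0.1808·12.0982 + 0.8192·7.2993 = 8.1670 °P
Cal = (6.9·2.0153 + 4·(8.1670−0.1))·1.029·3.55

168.6692 kcal


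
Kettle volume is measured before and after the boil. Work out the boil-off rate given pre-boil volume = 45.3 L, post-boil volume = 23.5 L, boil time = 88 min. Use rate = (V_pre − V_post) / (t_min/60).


rate = (45.3 − 23.5) / (88/60)

14.8636 L/hr


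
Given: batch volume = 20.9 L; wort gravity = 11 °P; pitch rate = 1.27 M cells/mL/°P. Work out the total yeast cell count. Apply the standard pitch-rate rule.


cells (billions) = rate · V_L · °P
cells = 1.27 · 20.9 · 11

291.9730 billion cells


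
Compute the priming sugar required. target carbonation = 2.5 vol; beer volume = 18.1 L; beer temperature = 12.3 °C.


residual = 14.695·(0.01821 + 0.09011·e^(−0.04·T));  sugar = (target − residual)·4.0·V
residual = 14.695·(0.01821 + 0.09011·e^(−0.04·12.3)) = 1.0772
sugar = (2.5 − 1.0772)·4.0·18.1

103.0111 g


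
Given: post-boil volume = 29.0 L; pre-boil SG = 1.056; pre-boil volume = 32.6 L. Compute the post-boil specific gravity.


SG_post = 1 + (SG_pre − 1)·V_pre/V_post
pts_pre = (1.056 − 1)·1000 = 56.0000
pts_post = 56.0000·32.6/29.0 = 62.9517
SG_post = 1 + 62.9517/1000

1.0630


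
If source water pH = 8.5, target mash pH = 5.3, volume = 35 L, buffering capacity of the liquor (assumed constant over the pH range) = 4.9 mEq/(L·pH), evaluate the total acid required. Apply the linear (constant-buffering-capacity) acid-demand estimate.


acid = buffering capacity · (pH_source − pH_target) · V
acid = 4.9 · (8.5 − 5.3) · 35

548.8000 mEq


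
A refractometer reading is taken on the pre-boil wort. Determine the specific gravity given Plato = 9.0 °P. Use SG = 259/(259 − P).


SG = 259/(259 − 9.0)

1.0360


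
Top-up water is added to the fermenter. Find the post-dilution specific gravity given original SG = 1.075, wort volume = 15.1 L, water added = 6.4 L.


SG_new = 1 + (SG_old − 1)·V_old/(V_old + V_water)
pts = (1.075 − 1)·1000·15.1/(15.1 + 6.4) = 52.6744
SG_new = 1 + 52.6744/1000

1.0527


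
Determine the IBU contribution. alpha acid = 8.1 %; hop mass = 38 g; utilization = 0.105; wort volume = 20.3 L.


IBU = (α/100)·mass·U·1000 / V
IBU = (8.1/100)·38·0.105·1000 / 20.3

15.9207 IBU


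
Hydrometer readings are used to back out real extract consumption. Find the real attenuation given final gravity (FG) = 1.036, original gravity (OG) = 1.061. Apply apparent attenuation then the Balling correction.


AA = (OG−FG)/(OG−1)·100;  RA = AA·0.8192
AA = (1.061 − 1.036)/(1.061 − 1)·100 = 40.9836
RA = 40.9836·0.8192

33.5738 %


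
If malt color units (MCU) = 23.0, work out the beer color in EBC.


SRM = 1.4922·MCU^0.6859;  EBC = SRM·1.97
SRM = 1.4922·23.0^0.6859 = 12.8185
EBC = 12.8185·1.97

25.2524 EBC


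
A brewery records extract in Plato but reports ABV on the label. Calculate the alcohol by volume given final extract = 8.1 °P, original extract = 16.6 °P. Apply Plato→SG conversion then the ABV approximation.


SG = 259/(259 − P);  ABV = (OG − FG)·131.25
OG = 259/(259 − 16.6) = 1.0685
FG = 259/(259 − 8.1) = 1.0323
ABV = (1.0685 − 1.0323)·131.25

4.7510 % ABV


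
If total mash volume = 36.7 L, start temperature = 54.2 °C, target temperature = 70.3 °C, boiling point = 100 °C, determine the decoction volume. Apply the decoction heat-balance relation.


V_dec = V_total·(T_target − T_start)/(T_boil − T_start)
V_dec = 36.7·(70.3 − 54.2)/(100 − 54.2)

12.9011 L


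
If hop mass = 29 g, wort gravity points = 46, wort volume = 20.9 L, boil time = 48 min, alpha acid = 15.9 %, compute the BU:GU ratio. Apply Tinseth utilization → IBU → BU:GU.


U = 1.65·0.000125^(GP/1000)·(1−e^(−0.04t))/4.15;  IBU = (α/100)·m·U·1000/V;  BU:GU = IBU/GP
U = 1.65·0.000125^(46/1000)·(1−e^(−0.04·48))/4.15 = 0.2244
IBU = (15.9/100)·29·0.2244·1000/20.9 = 49.5099
BU:GU = 49.5099/46

1.0763


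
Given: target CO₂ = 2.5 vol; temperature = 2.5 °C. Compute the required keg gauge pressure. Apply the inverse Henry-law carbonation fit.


psi = vols/(0.01821 + 0.09011·e^(−0.04·T)) − 14.695
psi = 2.5/(0.01821 + 0.09011·e^(−0.04·2.5)) − 14.695

10.3689 psi


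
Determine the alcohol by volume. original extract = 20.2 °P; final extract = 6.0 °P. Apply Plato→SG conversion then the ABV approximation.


SG = 259/(259 − P);  ABV = (OG − FG)·131.25
OG = 259/(259 − 20.2) = 1.0846
FG = 259/(259 − 6.0) = 1.0237
ABV = (1.0846 − 1.0237)·131.25

7.9897 % ABV


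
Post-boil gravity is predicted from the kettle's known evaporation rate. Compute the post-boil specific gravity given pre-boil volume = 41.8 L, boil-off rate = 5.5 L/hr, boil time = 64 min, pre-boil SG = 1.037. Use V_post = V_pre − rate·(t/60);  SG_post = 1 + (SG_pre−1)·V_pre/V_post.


V_post = 41.8 − 5.5·(64/60) = 35.9333
SG_post = 1 + (1.037 − 1)·41.8/35.9333

1.0430


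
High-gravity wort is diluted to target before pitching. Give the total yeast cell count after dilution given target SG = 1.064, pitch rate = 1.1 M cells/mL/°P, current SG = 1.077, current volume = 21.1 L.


V_w = V·((SG_c−1)/(SG_t−1)−1);  °P = 259 − 259/SG_t;  cells = rate·(V+V_w)·°P
V_w = 21.1·((1.077−1)/(1.064−1)−1) = 4.2859
V_final = 21.1 + 4.2859 = 25.3859
°P = 259 − 259/1.064 = 15.5789
cells = 1.1·25.3859·15.5789

435.0348 billion cells


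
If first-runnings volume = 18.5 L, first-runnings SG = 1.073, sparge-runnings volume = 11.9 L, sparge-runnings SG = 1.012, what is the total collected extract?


total = Σ (SG_i − 1)·1000·V_i
first = (1.073 − 1)·1000·18.5 = 1350.5000
sparge = (1.012 − 1)·1000·11.9 = 142.8000
total = 1350.5000 + 142.8000

1493.3000 gravity·L


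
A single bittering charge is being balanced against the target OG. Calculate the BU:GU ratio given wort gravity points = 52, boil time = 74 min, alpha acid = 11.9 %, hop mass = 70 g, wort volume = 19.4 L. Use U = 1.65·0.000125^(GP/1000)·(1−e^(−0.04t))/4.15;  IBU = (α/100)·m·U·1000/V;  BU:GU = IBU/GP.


U = 1.65·0.000125^(52/1000)·(1−e^(−0.04·74))/4.15 = 0.2362
IBU = (11.9/100)·70·0.2362·1000/19.4 = 101.4401
BU:GU = 101.4401/52

1.9508


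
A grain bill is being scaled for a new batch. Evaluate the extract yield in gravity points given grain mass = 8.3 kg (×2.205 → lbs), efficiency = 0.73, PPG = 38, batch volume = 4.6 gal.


points = lbs × PPG × eff / vol
lbs = 8.3 × 2.205 = 18.3015
points = 18.3015 × 38 × 0.73 / 4.6

110.3660 points


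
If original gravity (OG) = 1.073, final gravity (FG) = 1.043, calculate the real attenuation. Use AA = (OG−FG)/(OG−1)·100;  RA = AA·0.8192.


AA = (1.073 − 1.043)/(1.073 − 1)·100 = 41.0959
RA = 41.0959·0.8192

33.6658 %


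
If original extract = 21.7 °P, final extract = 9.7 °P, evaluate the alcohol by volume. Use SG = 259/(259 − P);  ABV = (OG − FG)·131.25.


OG = 259/(259 − 21.7) = 1.0914
FG = 259/(259 − 9.7) = 1.0389
ABV = (1.0914 − 1.0389)·131.25

6.8954 % ABV


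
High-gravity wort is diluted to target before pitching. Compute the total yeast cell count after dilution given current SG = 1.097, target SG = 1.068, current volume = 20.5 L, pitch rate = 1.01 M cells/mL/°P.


V_w = V·((SG_c−1)/(SG_t−1)−1);  °P = 259 − 259/SG_t;  cells = rate·(V+V_w)·°P
V_w = 20.5·((1.097−1)/(1.068−1)−1) = 8.7426
V_final = 20.5 + 8.7426 = 29.2426
°P = 259 − 259/1.068 = 16.4906
cells = 1.01·29.2426·16.4906

487.0522 billion cells


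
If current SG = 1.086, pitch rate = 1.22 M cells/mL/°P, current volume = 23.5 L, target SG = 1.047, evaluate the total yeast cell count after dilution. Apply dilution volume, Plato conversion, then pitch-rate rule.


V_w = V·((SG_c−1)/(SG_t−1)−1);  °P = 259 − 259/SG_t;  cells = rate·(V+V_w)·°P
V_w = 23.5·((1.086−1)/(1.047−1)−1) = 19.5000
V_final = 23.5 + 19.5000 = 43.0000
°P = 259 − 259/1.047 = 11.6266
cells = 1.22·43.0000·11.6266

609.9289 billion cells


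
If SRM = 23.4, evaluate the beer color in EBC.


EBC = SRM · 1.97
EBC = 23.4 · 1.97

46.0980 EBC


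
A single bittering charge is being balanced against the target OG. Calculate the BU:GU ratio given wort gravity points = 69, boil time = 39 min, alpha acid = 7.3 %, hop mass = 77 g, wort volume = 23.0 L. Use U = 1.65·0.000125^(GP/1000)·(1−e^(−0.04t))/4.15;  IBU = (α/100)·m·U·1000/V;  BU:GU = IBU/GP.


U = 1.65·0.000125^(69/1000)·(1−e^(−0.04·39))/4.15 = 0.1689
IBU = (7.3/100)·77·0.1689·1000/23.0 = 41.2820
BU:GU = 41.2820/69

0.5983


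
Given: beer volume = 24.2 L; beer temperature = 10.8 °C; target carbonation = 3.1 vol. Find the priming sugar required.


residual = 14.695·(0.01821 + 0.09011·e^(−0.04·T));  sugar = (target − residual)·4.0·V
residual = 14.695·(0.01821 + 0.09011·e^(−0.04·10.8)) = 1.1273
sugar = (3.1 − 1.1273)·4.0·24.2

190.9615 g


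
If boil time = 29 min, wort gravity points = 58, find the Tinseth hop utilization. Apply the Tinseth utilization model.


U = 1.65·0.000125^(GP/1000) · (1 − e^(−0.04·t))/4.15
bigness = 1.65·0.000125^(58/1000) = 0.9797
boil_factor = (1 − e^(−0.04·29))/4.15 = 0.1654
U = 0.9797 · 0.1654

0.1621


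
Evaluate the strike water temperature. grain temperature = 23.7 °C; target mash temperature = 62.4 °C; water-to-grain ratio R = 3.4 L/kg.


T_strike = (0.41/R)·(T_mash − T_grain) + T_mash
T_strike = (0.41/3.4)·(62.4 − 23.7) + 62.4

67.0668 °C


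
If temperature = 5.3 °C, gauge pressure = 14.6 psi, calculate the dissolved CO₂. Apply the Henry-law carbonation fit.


vols = (P + 14.695)·(0.01821 + 0.09011·e^(−0.04·T))
vols = (14.6 + 14.695)·(0.01821 + 0.09011·e^(−0.04·5.3))

2.6689 volumes


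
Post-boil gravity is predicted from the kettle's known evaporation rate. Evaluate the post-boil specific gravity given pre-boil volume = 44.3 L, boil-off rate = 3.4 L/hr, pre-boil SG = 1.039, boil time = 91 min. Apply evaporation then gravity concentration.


V_post = V_pre − rate·(t/60);  SG_post = 1 + (SG_pre−1)·V_pre/V_post
V_post = 44.3 − 3.4·(91/60) = 39.1433
SG_post = 1 + (1.039 − 1)·44.3/39.1433

1.0441


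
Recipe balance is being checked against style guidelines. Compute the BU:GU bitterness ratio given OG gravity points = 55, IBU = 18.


BU:GU = IBU / OG_points
BU:GU = 18 / 55

0.3273


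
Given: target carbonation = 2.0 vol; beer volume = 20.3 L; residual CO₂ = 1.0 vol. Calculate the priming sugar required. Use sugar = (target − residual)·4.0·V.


sugar = (2.0 − 1.0)·4.0·20.3

81.2000 g


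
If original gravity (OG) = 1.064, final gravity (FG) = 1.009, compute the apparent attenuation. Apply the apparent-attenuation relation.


AA = (OG − FG)/(OG − 1) · 100
AA = (1.064 − 1.009)/(1.064 − 1) · 100

85.9375 %


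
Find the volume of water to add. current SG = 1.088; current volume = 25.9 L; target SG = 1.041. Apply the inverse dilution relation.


V_water = V·((SG_curr − 1)/(SG_target − 1) − 1)
V_water = 25.9·((1.088 − 1)/(1.041 − 1) − 1)

29.6902 L


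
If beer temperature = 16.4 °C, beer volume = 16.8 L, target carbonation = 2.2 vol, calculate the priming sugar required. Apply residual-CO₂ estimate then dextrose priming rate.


residual = 14.695·(0.01821 + 0.09011·e^(−0.04·T));  sugar = (target − residual)·4.0·V
residual = 14.695·(0.01821 + 0.09011·e^(−0.04·16.4)) = 0.9547
sugar = (2.2 − 0.9547)·4.0·16.8

83.6817 g


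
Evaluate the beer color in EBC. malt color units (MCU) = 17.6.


SRM = 1.4922·MCU^0.6859;  EBC = SRM·1.97
SRM = 1.4922·17.6^0.6859 = 10.6690
EBC = 10.6690·1.97

21.0180 EBC


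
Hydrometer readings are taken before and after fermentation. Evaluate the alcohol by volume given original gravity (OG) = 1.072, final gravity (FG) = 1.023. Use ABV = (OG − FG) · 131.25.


ABV = (1.072 − 1.023) · 131.25

6.4313 % ABV


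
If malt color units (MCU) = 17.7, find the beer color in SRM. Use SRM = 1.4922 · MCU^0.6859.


SRM = 1.4922 · 17.7^0.6859

10.7106 SRM
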